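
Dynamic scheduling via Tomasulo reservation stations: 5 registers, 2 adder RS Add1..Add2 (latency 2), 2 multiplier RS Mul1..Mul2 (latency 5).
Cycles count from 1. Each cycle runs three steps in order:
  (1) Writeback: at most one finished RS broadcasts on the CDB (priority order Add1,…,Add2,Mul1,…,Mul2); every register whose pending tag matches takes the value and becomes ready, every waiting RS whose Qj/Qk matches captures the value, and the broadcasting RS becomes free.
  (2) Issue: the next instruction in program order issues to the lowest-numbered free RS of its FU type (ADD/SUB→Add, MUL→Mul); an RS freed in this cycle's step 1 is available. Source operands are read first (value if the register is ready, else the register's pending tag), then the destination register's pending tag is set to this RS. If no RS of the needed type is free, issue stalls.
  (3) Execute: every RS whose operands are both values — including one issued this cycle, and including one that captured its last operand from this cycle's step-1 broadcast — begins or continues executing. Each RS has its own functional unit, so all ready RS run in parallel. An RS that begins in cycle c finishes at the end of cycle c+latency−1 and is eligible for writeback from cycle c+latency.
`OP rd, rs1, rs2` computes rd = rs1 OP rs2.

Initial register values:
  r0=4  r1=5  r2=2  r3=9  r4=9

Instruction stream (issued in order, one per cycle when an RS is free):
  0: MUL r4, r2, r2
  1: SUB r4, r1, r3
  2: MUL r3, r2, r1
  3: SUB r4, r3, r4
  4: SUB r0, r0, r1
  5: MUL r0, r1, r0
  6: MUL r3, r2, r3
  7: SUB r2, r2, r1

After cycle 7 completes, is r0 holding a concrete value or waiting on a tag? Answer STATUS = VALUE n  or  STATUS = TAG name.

STATUS = TAG Mul1

  c1: issue MUL r4<-Mul1  regs: r0:4,r1:5,r2:2,r3:9,r4:Mul1
  c2: issue SUB r4<-Add1  regs: r0:4,r1:5,r2:2,r3:9,r4:Add1
  c3: issue MUL r3<-Mul2  regs: r0:4,r1:5,r2:2,r3:Mul2,r4:Add1
  c4: CDB Add1=-4; issue SUB r4<-Add1  regs: r0:4,r1:5,r2:2,r3:Mul2,r4:Add1
  c5: issue SUB r0<-Add2  regs: r0:Add2,r1:5,r2:2,r3:Mul2,r4:Add1
  c6: CDB Mul1=4; issue MUL r0<-Mul1  regs: r0:Mul1,r1:5,r2:2,r3:Mul2,r4:Add1
  c7: CDB Add2=-1; stall  regs: r0:Mul1,r1:5,r2:2,r3:Mul2,r4:Add1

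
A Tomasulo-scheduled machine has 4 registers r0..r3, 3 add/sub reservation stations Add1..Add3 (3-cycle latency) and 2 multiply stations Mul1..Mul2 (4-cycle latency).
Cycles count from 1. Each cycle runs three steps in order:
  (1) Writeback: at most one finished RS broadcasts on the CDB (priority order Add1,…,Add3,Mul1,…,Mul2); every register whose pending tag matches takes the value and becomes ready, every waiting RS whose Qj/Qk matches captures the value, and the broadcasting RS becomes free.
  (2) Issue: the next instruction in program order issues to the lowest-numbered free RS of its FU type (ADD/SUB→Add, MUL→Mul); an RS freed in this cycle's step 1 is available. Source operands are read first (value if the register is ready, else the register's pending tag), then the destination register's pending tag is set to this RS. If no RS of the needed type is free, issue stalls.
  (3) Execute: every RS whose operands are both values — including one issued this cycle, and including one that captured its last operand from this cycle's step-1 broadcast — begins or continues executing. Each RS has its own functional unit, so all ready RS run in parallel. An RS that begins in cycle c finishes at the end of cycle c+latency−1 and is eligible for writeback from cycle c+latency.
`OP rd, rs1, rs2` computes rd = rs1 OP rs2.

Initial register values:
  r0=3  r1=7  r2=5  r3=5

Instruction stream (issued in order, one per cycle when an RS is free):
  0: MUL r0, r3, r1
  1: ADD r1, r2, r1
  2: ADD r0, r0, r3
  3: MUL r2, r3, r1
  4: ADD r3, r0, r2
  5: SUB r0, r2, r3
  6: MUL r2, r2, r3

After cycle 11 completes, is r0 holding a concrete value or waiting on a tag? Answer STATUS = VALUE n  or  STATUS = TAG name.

  c1: issue MUL r0<-Mul1  regs: r0:Mul1,r1:7,r2:5,r3:5
  c2: issue ADD r1<-Add1  regs: r0:Mul1,r1:Add1,r2:5,r3:5
  c3: issue ADD r0<-Add2  regs: r0:Add2,r1:Add1,r2:5,r3:5
  c4: issue MUL r2<-Mul2  regs: r0:Add2,r1:Add1,r2:Mul2,r3:5
  c5: CDB Add1=12; issue ADD r3<-Add1  regs: r0:Add2,r1:12,r2:Mul2,r3:Add1
  c6: CDB Mul1=35; issue SUB r0<-Add3  regs: r0:Add3,r1:12,r2:Mul2,r3:Add1
  c7: issue MUL r2<-Mul1  regs: r0:Add3,r1:12,r2:Mul1,r3:Add1
  c8: -  regs: r0:Add3,r1:12,r2:Mul1,r3:Add1
  c9: CDB Add2=40  regs: r0:Add3,r1:12,r2:Mul1,r3:Add1
  c10: CDB Mul2=60  regs: r0:Add3,r1:12,r2:Mul1,r3:Add1
  c11: -  regs: r0:Add3,r1:12,r2:Mul1,r3:Add1

STATUS = TAG Add3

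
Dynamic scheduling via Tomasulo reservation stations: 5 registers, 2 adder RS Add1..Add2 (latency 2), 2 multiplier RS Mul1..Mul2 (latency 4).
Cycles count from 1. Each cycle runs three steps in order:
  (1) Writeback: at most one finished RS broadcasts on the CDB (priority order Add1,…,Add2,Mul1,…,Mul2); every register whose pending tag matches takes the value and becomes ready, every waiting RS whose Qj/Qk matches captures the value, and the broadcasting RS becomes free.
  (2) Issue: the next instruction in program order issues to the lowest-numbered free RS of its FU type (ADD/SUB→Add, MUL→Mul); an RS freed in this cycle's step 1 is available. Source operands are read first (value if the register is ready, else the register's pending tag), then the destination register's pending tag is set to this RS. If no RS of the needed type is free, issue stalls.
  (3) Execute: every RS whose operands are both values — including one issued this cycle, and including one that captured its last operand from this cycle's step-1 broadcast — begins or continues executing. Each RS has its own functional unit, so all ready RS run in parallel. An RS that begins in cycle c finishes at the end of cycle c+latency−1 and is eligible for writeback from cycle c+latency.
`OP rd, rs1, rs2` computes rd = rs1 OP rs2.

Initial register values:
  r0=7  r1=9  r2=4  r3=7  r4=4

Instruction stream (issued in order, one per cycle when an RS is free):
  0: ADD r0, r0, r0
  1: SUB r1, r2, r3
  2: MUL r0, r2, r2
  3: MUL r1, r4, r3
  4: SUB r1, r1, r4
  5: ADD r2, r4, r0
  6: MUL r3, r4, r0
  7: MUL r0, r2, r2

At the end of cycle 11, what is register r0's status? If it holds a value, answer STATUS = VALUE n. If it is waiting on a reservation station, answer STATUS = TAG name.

STATUS = TAG Mul2

c1: issue ADD r0<-Add1 | r0:Add1,r1:9,r2:4,r3:7,r4:4
c2: issue SUB r1<-Add2 | r0:Add1,r1:Add2,r2:4,r3:7,r4:4
c3: CDB Add1=14; issue MUL r0<-Mul1 | r0:Mul1,r1:Add2,r2:4,r3:7,r4:4
c4: CDB Add2=-3; issue MUL r1<-Mul2 | r0:Mul1,r1:Mul2,r2:4,r3:7,r4:4
c5: issue SUB r1<-Add1 | r0:Mul1,r1:Add1,r2:4,r3:7,r4:4
c6: issue ADD r2<-Add2 | r0:Mul1,r1:Add1,r2:Add2,r3:7,r4:4
c7: CDB Mul1=16; issue MUL r3<-Mul1 | r0:16,r1:Add1,r2:Add2,r3:Mul1,r4:4
c8: CDB Mul2=28; issue MUL r0<-Mul2 | r0:Mul2,r1:Add1,r2:Add2,r3:Mul1,r4:4
c9: CDB Add2=20 | r0:Mul2,r1:Add1,r2:20,r3:Mul1,r4:4
c10: CDB Add1=24 | r0:Mul2,r1:24,r2:20,r3:Mul1,r4:4
c11: CDB Mul1=64 | r0:Mul2,r1:24,r2:20,r3:64,r4:4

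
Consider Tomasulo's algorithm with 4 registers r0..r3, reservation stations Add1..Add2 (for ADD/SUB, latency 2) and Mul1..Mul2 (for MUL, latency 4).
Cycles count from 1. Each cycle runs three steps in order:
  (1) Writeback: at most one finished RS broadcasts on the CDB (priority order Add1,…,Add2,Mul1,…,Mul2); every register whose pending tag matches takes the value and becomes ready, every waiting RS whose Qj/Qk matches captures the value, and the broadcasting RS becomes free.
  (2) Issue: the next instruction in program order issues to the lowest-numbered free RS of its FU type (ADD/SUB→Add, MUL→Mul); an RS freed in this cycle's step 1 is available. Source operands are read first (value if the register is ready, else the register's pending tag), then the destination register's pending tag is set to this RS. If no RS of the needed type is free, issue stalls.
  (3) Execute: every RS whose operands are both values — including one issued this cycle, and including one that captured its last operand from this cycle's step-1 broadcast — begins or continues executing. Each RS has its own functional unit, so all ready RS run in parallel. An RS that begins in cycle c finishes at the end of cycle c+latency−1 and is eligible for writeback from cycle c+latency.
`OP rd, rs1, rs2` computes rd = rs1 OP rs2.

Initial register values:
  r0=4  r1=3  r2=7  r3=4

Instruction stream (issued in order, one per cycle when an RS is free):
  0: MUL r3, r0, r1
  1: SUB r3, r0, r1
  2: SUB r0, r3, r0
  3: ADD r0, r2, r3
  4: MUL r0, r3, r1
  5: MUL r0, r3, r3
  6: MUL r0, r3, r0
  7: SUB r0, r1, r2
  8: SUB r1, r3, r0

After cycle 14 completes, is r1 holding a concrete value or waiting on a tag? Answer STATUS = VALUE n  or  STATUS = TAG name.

c1: issue MUL r3<-Mul1 | r0:4,r1:3,r2:7,r3:Mul1
c2: issue SUB r3<-Add1 | r0:4,r1:3,r2:7,r3:Add1
c3: issue SUB r0<-Add2 | r0:Add2,r1:3,r2:7,r3:Add1
c4: CDB Add1=1; issue ADD r0<-Add1 | r0:Add1,r1:3,r2:7,r3:1
c5: CDB Mul1=12; issue MUL r0<-Mul1 | r0:Mul1,r1:3,r2:7,r3:1
c6: CDB Add1=8; issue MUL r0<-Mul2 | r0:Mul2,r1:3,r2:7,r3:1
c7: CDB Add2=-3; stall | r0:Mul2,r1:3,r2:7,r3:1
c8: stall | r0:Mul2,r1:3,r2:7,r3:1
c9: CDB Mul1=3; issue MUL r0<-Mul1 | r0:Mul1,r1:3,r2:7,r3:1
c10: CDB Mul2=1; issue SUB r0<-Add1 | r0:Add1,r1:3,r2:7,r3:1
c11: issue SUB r1<-Add2 | r0:Add1,r1:Add2,r2:7,r3:1
c12: CDB Add1=-4 | r0:-4,r1:Add2,r2:7,r3:1
c13: - | r0:-4,r1:Add2,r2:7,r3:1
c14: CDB Add2=5 | r0:-4,r1:5,r2:7,r3:1

STATUS = VALUE 5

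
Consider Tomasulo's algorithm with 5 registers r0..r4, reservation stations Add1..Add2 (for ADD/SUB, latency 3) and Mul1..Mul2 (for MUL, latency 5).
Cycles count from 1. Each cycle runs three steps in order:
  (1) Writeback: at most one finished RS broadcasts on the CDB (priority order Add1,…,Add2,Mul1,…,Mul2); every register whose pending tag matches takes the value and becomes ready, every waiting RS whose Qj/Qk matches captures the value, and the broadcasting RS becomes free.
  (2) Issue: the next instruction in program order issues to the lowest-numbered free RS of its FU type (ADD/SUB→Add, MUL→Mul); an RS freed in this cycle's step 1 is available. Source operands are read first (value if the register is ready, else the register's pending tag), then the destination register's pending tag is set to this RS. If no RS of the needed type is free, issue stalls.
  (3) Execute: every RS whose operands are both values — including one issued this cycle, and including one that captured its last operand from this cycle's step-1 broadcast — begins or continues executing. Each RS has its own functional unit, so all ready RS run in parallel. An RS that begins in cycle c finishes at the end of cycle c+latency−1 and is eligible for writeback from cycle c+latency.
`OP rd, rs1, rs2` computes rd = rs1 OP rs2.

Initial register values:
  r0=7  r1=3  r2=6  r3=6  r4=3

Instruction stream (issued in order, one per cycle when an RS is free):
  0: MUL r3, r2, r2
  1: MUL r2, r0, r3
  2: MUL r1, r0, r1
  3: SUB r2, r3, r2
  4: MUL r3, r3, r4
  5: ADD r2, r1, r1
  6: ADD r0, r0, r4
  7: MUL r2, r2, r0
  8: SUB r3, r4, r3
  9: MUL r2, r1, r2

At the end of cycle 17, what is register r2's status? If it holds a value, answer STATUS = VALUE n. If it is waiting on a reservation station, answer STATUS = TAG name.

c1: issue MUL r3<-Mul1 | r0:7,r1:3,r2:6,r3:Mul1,r4:3
c2: issue MUL r2<-Mul2 | r0:7,r1:3,r2:Mul2,r3:Mul1,r4:3
c3: stall | r0:7,r1:3,r2:Mul2,r3:Mul1,r4:3
c4: stall | r0:7,r1:3,r2:Mul2,r3:Mul1,r4:3
c5: stall | r0:7,r1:3,r2:Mul2,r3:Mul1,r4:3
c6: CDB Mul1=36; issue MUL r1<-Mul1 | r0:7,r1:Mul1,r2:Mul2,r3:36,r4:3
c7: issue SUB r2<-Add1 | r0:7,r1:Mul1,r2:Add1,r3:36,r4:3
c8: stall | r0:7,r1:Mul1,r2:Add1,r3:36,r4:3
c9: stall | r0:7,r1:Mul1,r2:Add1,r3:36,r4:3
c10: stall | r0:7,r1:Mul1,r2:Add1,r3:36,r4:3
c11: CDB Mul1=21; issue MUL r3<-Mul1 | r0:7,r1:21,r2:Add1,r3:Mul1,r4:3
c12: CDB Mul2=252; issue ADD r2<-Add2 | r0:7,r1:21,r2:Add2,r3:Mul1,r4:3
c13: stall | r0:7,r1:21,r2:Add2,r3:Mul1,r4:3
c14: stall | r0:7,r1:21,r2:Add2,r3:Mul1,r4:3
c15: CDB Add1=-216; issue ADD r0<-Add1 | r0:Add1,r1:21,r2:Add2,r3:Mul1,r4:3
c16: CDB Add2=42; issue MUL r2<-Mul2 | r0:Add1,r1:21,r2:Mul2,r3:Mul1,r4:3
c17: CDB Mul1=108; issue SUB r3<-Add2 | r0:Add1,r1:21,r2:Mul2,r3:Add2,r4:3

STATUS = TAG Mul2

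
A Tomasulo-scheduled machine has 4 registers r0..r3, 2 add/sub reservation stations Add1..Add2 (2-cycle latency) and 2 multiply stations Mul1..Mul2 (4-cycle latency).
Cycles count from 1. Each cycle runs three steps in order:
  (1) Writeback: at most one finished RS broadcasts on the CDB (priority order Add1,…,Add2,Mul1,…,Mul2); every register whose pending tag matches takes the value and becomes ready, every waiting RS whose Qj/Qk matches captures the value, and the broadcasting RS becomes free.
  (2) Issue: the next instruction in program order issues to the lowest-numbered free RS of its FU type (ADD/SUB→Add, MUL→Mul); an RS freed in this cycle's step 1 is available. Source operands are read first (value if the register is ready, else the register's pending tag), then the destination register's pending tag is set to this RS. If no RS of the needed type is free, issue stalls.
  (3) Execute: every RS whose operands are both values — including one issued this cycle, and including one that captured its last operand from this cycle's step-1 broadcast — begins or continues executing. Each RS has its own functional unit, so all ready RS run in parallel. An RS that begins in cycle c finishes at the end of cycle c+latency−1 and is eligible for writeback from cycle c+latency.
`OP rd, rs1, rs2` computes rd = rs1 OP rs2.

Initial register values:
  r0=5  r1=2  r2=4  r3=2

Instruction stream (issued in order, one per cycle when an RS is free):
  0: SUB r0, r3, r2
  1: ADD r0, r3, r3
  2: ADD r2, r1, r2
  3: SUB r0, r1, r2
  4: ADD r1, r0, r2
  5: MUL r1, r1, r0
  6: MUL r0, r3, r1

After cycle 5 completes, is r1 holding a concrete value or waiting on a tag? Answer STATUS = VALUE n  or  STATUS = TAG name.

  c1: issue SUB r0<-Add1  regs: r0:Add1,r1:2,r2:4,r3:2
  c2: issue ADD r0<-Add2  regs: r0:Add2,r1:2,r2:4,r3:2
  c3: CDB Add1=-2; issue ADD r2<-Add1  regs: r0:Add2,r1:2,r2:Add1,r3:2
  c4: CDB Add2=4; issue SUB r0<-Add2  regs: r0:Add2,r1:2,r2:Add1,r3:2
  c5: CDB Add1=6; issue ADD r1<-Add1  regs: r0:Add2,r1:Add1,r2:6,r3:2

STATUS = TAG Add1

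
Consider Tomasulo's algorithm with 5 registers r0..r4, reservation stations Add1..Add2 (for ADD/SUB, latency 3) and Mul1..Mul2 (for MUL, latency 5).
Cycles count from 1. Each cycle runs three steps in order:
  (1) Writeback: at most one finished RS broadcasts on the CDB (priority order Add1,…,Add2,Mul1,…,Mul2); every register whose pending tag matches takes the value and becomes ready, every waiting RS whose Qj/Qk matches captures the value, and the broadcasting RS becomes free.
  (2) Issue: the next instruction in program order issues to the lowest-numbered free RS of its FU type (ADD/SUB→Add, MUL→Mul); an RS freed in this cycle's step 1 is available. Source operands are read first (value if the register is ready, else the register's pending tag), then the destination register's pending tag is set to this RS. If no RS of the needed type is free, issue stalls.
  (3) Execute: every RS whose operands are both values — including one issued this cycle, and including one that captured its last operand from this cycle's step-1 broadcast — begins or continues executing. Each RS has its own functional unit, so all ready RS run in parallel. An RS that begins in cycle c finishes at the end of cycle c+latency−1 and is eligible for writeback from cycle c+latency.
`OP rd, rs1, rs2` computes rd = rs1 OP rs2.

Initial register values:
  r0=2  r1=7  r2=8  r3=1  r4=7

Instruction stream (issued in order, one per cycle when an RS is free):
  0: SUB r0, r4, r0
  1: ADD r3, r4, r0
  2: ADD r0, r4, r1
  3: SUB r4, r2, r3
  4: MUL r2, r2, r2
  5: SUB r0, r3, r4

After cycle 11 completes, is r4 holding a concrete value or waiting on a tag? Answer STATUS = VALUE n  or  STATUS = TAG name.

  c1: issue SUB r0<-Add1  regs: r0:Add1,r1:7,r2:8,r3:1,r4:7
  c2: issue ADD r3<-Add2  regs: r0:Add1,r1:7,r2:8,r3:Add2,r4:7
  c3: stall  regs: r0:Add1,r1:7,r2:8,r3:Add2,r4:7
  c4: CDB Add1=5; issue ADD r0<-Add1  regs: r0:Add1,r1:7,r2:8,r3:Add2,r4:7
  c5: stall  regs: r0:Add1,r1:7,r2:8,r3:Add2,r4:7
  c6: stall  regs: r0:Add1,r1:7,r2:8,r3:Add2,r4:7
  c7: CDB Add1=14; issue SUB r4<-Add1  regs: r0:14,r1:7,r2:8,r3:Add2,r4:Add1
  c8: CDB Add2=12; issue MUL r2<-Mul1  regs: r0:14,r1:7,r2:Mul1,r3:12,r4:Add1
  c9: issue SUB r0<-Add2  regs: r0:Add2,r1:7,r2:Mul1,r3:12,r4:Add1
  c10: -  regs: r0:Add2,r1:7,r2:Mul1,r3:12,r4:Add1
  c11: CDB Add1=-4  regs: r0:Add2,r1:7,r2:Mul1,r3:12,r4:-4

STATUS = VALUE -4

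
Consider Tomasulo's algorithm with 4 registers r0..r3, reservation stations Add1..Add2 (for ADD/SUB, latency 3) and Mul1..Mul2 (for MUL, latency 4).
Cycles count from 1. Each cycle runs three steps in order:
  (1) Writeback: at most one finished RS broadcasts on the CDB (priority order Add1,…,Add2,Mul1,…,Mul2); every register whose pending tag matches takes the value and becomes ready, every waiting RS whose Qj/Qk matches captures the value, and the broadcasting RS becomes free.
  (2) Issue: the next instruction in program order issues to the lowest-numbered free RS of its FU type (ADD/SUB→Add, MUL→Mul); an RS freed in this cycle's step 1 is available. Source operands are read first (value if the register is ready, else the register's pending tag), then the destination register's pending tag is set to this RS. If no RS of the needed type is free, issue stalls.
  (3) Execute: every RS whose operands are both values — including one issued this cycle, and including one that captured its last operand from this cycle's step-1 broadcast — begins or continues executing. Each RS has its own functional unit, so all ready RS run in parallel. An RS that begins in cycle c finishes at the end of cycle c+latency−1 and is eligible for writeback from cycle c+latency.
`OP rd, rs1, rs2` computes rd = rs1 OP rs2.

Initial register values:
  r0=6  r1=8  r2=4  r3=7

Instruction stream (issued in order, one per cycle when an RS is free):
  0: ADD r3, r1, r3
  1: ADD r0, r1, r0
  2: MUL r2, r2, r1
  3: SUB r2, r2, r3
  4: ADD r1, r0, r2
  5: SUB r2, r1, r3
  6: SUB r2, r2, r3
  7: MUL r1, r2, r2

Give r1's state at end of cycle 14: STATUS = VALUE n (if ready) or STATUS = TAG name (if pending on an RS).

  c1: issue ADD r3<-Add1  regs: r0:6,r1:8,r2:4,r3:Add1
  c2: issue ADD r0<-Add2  regs: r0:Add2,r1:8,r2:4,r3:Add1
  c3: issue MUL r2<-Mul1  regs: r0:Add2,r1:8,r2:Mul1,r3:Add1
  c4: CDB Add1=15; issue SUB r2<-Add1  regs: r0:Add2,r1:8,r2:Add1,r3:15
  c5: CDB Add2=14; issue ADD r1<-Add2  regs: r0:14,r1:Add2,r2:Add1,r3:15
  c6: stall  regs: r0:14,r1:Add2,r2:Add1,r3:15
  c7: CDB Mul1=32; stall  regs: r0:14,r1:Add2,r2:Add1,r3:15
  c8: stall  regs: r0:14,r1:Add2,r2:Add1,r3:15
  c9: stall  regs: r0:14,r1:Add2,r2:Add1,r3:15
  c10: CDB Add1=17; issue SUB r2<-Add1  regs: r0:14,r1:Add2,r2:Add1,r3:15
  c11: stall  regs: r0:14,r1:Add2,r2:Add1,r3:15
  c12: stall  regs: r0:14,r1:Add2,r2:Add1,r3:15
  c13: CDB Add2=31; issue SUB r2<-Add2  regs: r0:14,r1:31,r2:Add2,r3:15
  c14: issue MUL r1<-Mul1  regs: r0:14,r1:Mul1,r2:Add2,r3:15

STATUS = TAG Mul1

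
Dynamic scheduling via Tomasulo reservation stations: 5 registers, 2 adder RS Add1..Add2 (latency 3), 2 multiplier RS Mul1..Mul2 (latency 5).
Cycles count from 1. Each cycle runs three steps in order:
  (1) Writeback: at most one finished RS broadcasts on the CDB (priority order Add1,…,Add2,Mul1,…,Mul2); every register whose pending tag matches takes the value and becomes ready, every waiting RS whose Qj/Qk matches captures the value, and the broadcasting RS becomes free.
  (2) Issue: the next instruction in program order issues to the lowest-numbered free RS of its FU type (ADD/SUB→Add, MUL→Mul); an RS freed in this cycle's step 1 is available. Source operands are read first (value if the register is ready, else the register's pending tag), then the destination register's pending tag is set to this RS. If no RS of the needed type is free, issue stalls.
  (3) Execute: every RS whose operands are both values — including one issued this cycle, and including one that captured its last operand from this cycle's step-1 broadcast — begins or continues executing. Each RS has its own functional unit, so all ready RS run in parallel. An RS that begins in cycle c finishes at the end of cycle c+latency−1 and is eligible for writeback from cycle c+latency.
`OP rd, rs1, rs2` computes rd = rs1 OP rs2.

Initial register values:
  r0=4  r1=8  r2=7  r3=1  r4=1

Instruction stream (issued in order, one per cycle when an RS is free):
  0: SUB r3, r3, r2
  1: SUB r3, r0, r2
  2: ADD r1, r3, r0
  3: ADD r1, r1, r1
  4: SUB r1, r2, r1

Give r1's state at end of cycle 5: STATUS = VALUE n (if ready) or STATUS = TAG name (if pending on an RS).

cycle 1: issue SUB r3<-Add1 // r0:4,r1:8,r2:7,r3:Add1,r4:1
cycle 2: issue SUB r3<-Add2 // r0:4,r1:8,r2:7,r3:Add2,r4:1
cycle 3: stall // r0:4,r1:8,r2:7,r3:Add2,r4:1
cycle 4: CDB Add1=-6; issue ADD r1<-Add1 // r0:4,r1:Add1,r2:7,r3:Add2,r4:1
cycle 5: CDB Add2=-3; issue ADD r1<-Add2 // r0:4,r1:Add2,r2:7,r3:-3,r4:1

STATUS = TAG Add2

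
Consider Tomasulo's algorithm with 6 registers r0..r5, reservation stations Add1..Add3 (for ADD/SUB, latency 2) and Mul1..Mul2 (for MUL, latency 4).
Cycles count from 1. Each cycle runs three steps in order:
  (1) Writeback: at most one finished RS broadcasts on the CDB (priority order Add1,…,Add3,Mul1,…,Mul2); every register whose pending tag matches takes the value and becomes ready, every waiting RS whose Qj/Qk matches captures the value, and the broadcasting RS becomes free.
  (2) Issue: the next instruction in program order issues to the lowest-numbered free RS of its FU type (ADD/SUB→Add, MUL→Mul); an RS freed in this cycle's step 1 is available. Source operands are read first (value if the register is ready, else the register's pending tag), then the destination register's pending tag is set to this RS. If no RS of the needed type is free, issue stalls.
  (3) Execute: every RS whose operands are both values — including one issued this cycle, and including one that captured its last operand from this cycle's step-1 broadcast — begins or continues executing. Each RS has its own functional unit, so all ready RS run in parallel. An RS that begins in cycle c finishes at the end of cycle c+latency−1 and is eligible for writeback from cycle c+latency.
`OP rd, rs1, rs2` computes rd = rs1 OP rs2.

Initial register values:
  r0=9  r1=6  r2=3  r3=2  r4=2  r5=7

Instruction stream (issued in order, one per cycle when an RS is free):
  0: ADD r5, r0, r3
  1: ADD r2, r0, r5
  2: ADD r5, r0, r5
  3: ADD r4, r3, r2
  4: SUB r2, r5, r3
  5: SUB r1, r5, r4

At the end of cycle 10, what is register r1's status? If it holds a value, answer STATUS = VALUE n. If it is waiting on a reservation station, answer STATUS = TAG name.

STATUS = VALUE -2

  c1: issue ADD r5<-Add1  regs: r0:9,r1:6,r2:3,r3:2,r4:2,r5:Add1
  c2: issue ADD r2<-Add2  regs: r0:9,r1:6,r2:Add2,r3:2,r4:2,r5:Add1
  c3: CDB Add1=11; issue ADD r5<-Add1  regs: r0:9,r1:6,r2:Add2,r3:2,r4:2,r5:Add1
  c4: issue ADD r4<-Add3  regs: r0:9,r1:6,r2:Add2,r3:2,r4:Add3,r5:Add1
  c5: CDB Add1=20; issue SUB r2<-Add1  regs: r0:9,r1:6,r2:Add1,r3:2,r4:Add3,r5:20
  c6: CDB Add2=20; issue SUB r1<-Add2  regs: r0:9,r1:Add2,r2:Add1,r3:2,r4:Add3,r5:20
  c7: CDB Add1=18  regs: r0:9,r1:Add2,r2:18,r3:2,r4:Add3,r5:20
  c8: CDB Add3=22  regs: r0:9,r1:Add2,r2:18,r3:2,r4:22,r5:20
  c9: -  regs: r0:9,r1:Add2,r2:18,r3:2,r4:22,r5:20
  c10: CDB Add2=-2  regs: r0:9,r1:-2,r2:18,r3:2,r4:22,r5:20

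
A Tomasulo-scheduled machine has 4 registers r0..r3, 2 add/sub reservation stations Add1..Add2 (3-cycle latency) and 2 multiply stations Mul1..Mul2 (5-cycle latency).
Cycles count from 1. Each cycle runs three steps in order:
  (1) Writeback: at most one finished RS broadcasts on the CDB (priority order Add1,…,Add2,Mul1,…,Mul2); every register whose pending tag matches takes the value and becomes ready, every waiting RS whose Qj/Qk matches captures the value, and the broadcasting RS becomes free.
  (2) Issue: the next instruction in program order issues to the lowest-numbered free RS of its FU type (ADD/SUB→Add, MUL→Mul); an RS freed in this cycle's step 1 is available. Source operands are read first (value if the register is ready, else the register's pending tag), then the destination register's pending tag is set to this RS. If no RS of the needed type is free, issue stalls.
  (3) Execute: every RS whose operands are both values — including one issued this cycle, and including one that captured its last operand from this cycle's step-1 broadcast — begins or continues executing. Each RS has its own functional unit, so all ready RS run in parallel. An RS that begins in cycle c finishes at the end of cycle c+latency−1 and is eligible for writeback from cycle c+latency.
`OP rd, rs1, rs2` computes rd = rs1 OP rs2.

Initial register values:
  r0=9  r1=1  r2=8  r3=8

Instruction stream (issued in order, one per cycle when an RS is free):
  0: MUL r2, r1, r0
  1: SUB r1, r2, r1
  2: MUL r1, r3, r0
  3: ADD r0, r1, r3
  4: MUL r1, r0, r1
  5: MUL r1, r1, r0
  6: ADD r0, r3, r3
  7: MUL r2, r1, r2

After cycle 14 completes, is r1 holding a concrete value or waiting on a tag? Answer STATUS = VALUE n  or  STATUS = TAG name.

STATUS = TAG Mul2

c1: issue MUL r2<-Mul1 | r0:9,r1:1,r2:Mul1,r3:8
c2: issue SUB r1<-Add1 | r0:9,r1:Add1,r2:Mul1,r3:8
c3: issue MUL r1<-Mul2 | r0:9,r1:Mul2,r2:Mul1,r3:8
c4: issue ADD r0<-Add2 | r0:Add2,r1:Mul2,r2:Mul1,r3:8
c5: stall | r0:Add2,r1:Mul2,r2:Mul1,r3:8
c6: CDB Mul1=9; issue MUL r1<-Mul1 | r0:Add2,r1:Mul1,r2:9,r3:8
c7: stall | r0:Add2,r1:Mul1,r2:9,r3:8
c8: CDB Mul2=72; issue MUL r1<-Mul2 | r0:Add2,r1:Mul2,r2:9,r3:8
c9: CDB Add1=8; issue ADD r0<-Add1 | r0:Add1,r1:Mul2,r2:9,r3:8
c10: stall | r0:Add1,r1:Mul2,r2:9,r3:8
c11: CDB Add2=80; stall | r0:Add1,r1:Mul2,r2:9,r3:8
c12: CDB Add1=16; stall | r0:16,r1:Mul2,r2:9,r3:8
c13: stall | r0:16,r1:Mul2,r2:9,r3:8
c14: stall | r0:16,r1:Mul2,r2:9,r3:8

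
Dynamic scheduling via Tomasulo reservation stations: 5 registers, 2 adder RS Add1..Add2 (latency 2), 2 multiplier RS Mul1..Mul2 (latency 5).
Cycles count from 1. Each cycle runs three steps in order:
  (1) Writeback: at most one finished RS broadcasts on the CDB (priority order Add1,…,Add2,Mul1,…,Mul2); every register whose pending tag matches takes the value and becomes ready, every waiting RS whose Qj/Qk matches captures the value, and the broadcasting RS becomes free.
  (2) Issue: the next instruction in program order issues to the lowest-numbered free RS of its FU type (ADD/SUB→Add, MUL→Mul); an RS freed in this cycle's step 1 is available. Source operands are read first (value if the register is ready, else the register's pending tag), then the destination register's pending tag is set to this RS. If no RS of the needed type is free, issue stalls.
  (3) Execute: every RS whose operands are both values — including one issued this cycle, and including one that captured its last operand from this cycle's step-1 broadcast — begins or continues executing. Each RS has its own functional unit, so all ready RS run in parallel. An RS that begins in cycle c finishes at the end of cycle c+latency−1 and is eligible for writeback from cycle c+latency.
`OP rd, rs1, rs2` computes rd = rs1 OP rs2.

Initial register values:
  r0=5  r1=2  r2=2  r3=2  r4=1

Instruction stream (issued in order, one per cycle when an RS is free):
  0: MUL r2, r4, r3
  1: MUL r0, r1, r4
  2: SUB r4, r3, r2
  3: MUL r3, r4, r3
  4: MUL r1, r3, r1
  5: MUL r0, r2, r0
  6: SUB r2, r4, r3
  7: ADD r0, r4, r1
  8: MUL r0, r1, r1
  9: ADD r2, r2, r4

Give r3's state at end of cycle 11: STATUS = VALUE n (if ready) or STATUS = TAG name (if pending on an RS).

STATUS = TAG Mul1

  c1: issue MUL r2<-Mul1  regs: r0:5,r1:2,r2:Mul1,r3:2,r4:1
  c2: issue MUL r0<-Mul2  regs: r0:Mul2,r1:2,r2:Mul1,r3:2,r4:1
  c3: issue SUB r4<-Add1  regs: r0:Mul2,r1:2,r2:Mul1,r3:2,r4:Add1
  c4: stall  regs: r0:Mul2,r1:2,r2:Mul1,r3:2,r4:Add1
  c5: stall  regs: r0:Mul2,r1:2,r2:Mul1,r3:2,r4:Add1
  c6: CDB Mul1=2; issue MUL r3<-Mul1  regs: r0:Mul2,r1:2,r2:2,r3:Mul1,r4:Add1
  c7: CDB Mul2=2; issue MUL r1<-Mul2  regs: r0:2,r1:Mul2,r2:2,r3:Mul1,r4:Add1
  c8: CDB Add1=0; stall  regs: r0:2,r1:Mul2,r2:2,r3:Mul1,r4:0
  c9: stall  regs: r0:2,r1:Mul2,r2:2,r3:Mul1,r4:0
  c10: stall  regs: r0:2,r1:Mul2,r2:2,r3:Mul1,r4:0
  c11: stall  regs: r0:2,r1:Mul2,r2:2,r3:Mul1,r4:0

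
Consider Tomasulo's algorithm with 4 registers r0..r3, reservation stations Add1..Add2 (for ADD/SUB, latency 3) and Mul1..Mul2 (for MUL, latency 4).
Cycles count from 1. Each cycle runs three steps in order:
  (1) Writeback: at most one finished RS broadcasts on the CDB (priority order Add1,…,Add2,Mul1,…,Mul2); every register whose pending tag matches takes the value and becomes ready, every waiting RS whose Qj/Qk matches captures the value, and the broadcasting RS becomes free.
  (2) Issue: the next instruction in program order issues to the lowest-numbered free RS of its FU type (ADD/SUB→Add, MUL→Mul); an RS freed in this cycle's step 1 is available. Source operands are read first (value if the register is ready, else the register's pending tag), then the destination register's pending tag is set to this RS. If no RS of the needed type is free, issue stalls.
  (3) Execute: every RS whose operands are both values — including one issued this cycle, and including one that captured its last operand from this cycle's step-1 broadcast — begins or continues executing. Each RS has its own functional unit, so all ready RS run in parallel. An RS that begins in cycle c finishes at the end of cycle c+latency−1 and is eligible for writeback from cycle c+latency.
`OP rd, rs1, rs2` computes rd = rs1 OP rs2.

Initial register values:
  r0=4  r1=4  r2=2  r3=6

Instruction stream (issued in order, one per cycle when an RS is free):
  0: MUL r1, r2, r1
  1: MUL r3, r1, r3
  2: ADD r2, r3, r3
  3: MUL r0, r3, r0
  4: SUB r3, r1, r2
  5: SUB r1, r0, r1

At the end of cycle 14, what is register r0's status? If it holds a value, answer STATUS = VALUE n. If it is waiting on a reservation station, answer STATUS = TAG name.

cycle 1: issue MUL r1<-Mul1 // r0:4,r1:Mul1,r2:2,r3:6
cycle 2: issue MUL r3<-Mul2 // r0:4,r1:Mul1,r2:2,r3:Mul2
cycle 3: issue ADD r2<-Add1 // r0:4,r1:Mul1,r2:Add1,r3:Mul2
cycle 4: stall // r0:4,r1:Mul1,r2:Add1,r3:Mul2
cycle 5: CDB Mul1=8; issue MUL r0<-Mul1 // r0:Mul1,r1:8,r2:Add1,r3:Mul2
cycle 6: issue SUB r3<-Add2 // r0:Mul1,r1:8,r2:Add1,r3:Add2
cycle 7: stall // r0:Mul1,r1:8,r2:Add1,r3:Add2
cycle 8: stall // r0:Mul1,r1:8,r2:Add1,r3:Add2
cycle 9: CDB Mul2=48; stall // r0:Mul1,r1:8,r2:Add1,r3:Add2
cycle 10: stall // r0:Mul1,r1:8,r2:Add1,r3:Add2
cycle 11: stall // r0:Mul1,r1:8,r2:Add1,r3:Add2
cycle 12: CDB Add1=96; issue SUB r1<-Add1 // r0:Mul1,r1:Add1,r2:96,r3:Add2
cycle 13: CDB Mul1=192 // r0:192,r1:Add1,r2:96,r3:Add2
cycle 14: - // r0:192,r1:Add1,r2:96,r3:Add2

STATUS = VALUE 192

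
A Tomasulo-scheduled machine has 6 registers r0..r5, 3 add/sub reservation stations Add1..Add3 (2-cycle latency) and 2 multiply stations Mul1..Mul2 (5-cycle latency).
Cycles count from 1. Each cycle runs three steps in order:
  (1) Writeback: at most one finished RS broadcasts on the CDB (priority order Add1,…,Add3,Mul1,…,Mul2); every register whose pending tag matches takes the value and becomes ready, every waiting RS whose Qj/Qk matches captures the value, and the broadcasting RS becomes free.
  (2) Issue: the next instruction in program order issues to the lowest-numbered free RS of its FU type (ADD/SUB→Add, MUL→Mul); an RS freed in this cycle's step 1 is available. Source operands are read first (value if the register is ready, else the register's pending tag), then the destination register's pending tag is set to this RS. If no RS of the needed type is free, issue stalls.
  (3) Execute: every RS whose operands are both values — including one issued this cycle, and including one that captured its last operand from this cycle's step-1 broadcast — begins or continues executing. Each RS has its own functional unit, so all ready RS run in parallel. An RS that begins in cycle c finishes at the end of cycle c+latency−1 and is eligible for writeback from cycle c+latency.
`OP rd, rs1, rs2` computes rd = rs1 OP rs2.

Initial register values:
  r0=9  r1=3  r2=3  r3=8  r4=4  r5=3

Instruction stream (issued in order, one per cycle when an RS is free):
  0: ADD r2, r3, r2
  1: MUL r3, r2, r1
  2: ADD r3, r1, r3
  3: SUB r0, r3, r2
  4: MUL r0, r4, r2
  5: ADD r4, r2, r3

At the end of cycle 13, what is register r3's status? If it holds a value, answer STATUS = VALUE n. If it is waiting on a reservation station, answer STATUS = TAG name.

c1: issue ADD r2<-Add1 | r0:9,r1:3,r2:Add1,r3:8,r4:4,r5:3
c2: issue MUL r3<-Mul1 | r0:9,r1:3,r2:Add1,r3:Mul1,r4:4,r5:3
c3: CDB Add1=11; issue ADD r3<-Add1 | r0:9,r1:3,r2:11,r3:Add1,r4:4,r5:3
c4: issue SUB r0<-Add2 | r0:Add2,r1:3,r2:11,r3:Add1,r4:4,r5:3
c5: issue MUL r0<-Mul2 | r0:Mul2,r1:3,r2:11,r3:Add1,r4:4,r5:3
c6: issue ADD r4<-Add3 | r0:Mul2,r1:3,r2:11,r3:Add1,r4:Add3,r5:3
c7: - | r0:Mul2,r1:3,r2:11,r3:Add1,r4:Add3,r5:3
c8: CDB Mul1=33 | r0:Mul2,r1:3,r2:11,r3:Add1,r4:Add3,r5:3
c9: - | r0:Mul2,r1:3,r2:11,r3:Add1,r4:Add3,r5:3
c10: CDB Add1=36 | r0:Mul2,r1:3,r2:11,r3:36,r4:Add3,r5:3
c11: CDB Mul2=44 | r0:44,r1:3,r2:11,r3:36,r4:Add3,r5:3
c12: CDB Add2=25 | r0:44,r1:3,r2:11,r3:36,r4:Add3,r5:3
c13: CDB Add3=47 | r0:44,r1:3,r2:11,r3:36,r4:47,r5:3

STATUS = VALUE 36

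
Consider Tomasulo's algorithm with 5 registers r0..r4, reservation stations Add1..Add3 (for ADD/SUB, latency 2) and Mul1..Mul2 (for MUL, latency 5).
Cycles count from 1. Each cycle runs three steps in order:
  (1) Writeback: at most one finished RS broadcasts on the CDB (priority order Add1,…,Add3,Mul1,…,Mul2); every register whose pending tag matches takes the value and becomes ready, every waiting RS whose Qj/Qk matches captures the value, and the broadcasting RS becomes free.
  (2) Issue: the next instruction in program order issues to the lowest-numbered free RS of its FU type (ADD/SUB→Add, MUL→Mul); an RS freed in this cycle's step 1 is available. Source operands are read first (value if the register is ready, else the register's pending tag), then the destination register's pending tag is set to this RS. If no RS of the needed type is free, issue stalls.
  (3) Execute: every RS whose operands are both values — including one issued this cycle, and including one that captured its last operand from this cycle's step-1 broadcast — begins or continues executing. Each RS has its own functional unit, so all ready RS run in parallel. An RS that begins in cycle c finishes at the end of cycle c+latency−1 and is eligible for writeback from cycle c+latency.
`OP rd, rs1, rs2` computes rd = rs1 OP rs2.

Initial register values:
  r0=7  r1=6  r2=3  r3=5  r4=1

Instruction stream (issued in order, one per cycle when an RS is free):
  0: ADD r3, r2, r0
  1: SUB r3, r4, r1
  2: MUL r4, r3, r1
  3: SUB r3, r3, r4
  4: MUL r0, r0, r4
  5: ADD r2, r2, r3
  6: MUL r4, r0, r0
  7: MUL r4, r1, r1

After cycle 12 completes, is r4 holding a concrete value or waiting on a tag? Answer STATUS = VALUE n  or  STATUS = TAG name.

  c1: issue ADD r3<-Add1  regs: r0:7,r1:6,r2:3,r3:Add1,r4:1
  c2: issue SUB r3<-Add2  regs: r0:7,r1:6,r2:3,r3:Add2,r4:1
  c3: CDB Add1=10; issue MUL r4<-Mul1  regs: r0:7,r1:6,r2:3,r3:Add2,r4:Mul1
  c4: CDB Add2=-5; issue SUB r3<-Add1  regs: r0:7,r1:6,r2:3,r3:Add1,r4:Mul1
  c5: issue MUL r0<-Mul2  regs: r0:Mul2,r1:6,r2:3,r3:Add1,r4:Mul1
  c6: issue ADD r2<-Add2  regs: r0:Mul2,r1:6,r2:Add2,r3:Add1,r4:Mul1
  c7: stall  regs: r0:Mul2,r1:6,r2:Add2,r3:Add1,r4:Mul1
  c8: stall  regs: r0:Mul2,r1:6,r2:Add2,r3:Add1,r4:Mul1
  c9: CDB Mul1=-30; issue MUL r4<-Mul1  regs: r0:Mul2,r1:6,r2:Add2,r3:Add1,r4:Mul1
  c10: stall  regs: r0:Mul2,r1:6,r2:Add2,r3:Add1,r4:Mul1
  c11: CDB Add1=25; stall  regs: r0:Mul2,r1:6,r2:Add2,r3:25,r4:Mul1
  c12: stall  regs: r0:Mul2,r1:6,r2:Add2,r3:25,r4:Mul1

STATUS = TAG Mul1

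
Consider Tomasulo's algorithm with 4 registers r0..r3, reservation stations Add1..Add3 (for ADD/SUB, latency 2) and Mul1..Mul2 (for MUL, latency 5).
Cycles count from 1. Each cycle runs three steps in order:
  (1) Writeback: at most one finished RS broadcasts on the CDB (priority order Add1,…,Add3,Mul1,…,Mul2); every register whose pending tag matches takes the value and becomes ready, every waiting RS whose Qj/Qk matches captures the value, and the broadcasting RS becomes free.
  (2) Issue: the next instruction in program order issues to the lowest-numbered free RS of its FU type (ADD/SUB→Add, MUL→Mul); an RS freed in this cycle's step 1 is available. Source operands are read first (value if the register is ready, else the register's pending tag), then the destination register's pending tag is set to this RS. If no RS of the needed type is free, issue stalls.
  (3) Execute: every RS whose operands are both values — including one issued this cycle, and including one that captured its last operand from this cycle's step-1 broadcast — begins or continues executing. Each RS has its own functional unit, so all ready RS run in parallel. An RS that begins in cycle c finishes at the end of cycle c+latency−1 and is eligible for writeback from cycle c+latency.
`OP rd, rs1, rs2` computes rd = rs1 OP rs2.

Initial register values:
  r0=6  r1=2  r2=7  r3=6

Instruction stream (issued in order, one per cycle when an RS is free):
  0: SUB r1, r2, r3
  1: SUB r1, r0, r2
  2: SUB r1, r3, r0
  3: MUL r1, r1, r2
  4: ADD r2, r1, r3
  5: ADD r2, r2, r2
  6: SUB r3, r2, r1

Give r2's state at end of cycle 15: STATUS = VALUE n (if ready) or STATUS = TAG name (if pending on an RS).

STATUS = VALUE 12

  c1: issue SUB r1<-Add1  regs: r0:6,r1:Add1,r2:7,r3:6
  c2: issue SUB r1<-Add2  regs: r0:6,r1:Add2,r2:7,r3:6
  c3: CDB Add1=1; issue SUB r1<-Add1  regs: r0:6,r1:Add1,r2:7,r3:6
  c4: CDB Add2=-1; issue MUL r1<-Mul1  regs: r0:6,r1:Mul1,r2:7,r3:6
  c5: CDB Add1=0; issue ADD r2<-Add1  regs: r0:6,r1:Mul1,r2:Add1,r3:6
  c6: issue ADD r2<-Add2  regs: r0:6,r1:Mul1,r2:Add2,r3:6
  c7: issue SUB r3<-Add3  regs: r0:6,r1:Mul1,r2:Add2,r3:Add3
  c8: -  regs: r0:6,r1:Mul1,r2:Add2,r3:Add3
  c9: -  regs: r0:6,r1:Mul1,r2:Add2,r3:Add3
  c10: CDB Mul1=0  regs: r0:6,r1:0,r2:Add2,r3:Add3
  c11: -  regs: r0:6,r1:0,r2:Add2,r3:Add3
  c12: CDB Add1=6  regs: r0:6,r1:0,r2:Add2,r3:Add3
  c13: -  regs: r0:6,r1:0,r2:Add2,r3:Add3
  c14: CDB Add2=12  regs: r0:6,r1:0,r2:12,r3:Add3
  c15: -  regs: r0:6,r1:0,r2:12,r3:Add3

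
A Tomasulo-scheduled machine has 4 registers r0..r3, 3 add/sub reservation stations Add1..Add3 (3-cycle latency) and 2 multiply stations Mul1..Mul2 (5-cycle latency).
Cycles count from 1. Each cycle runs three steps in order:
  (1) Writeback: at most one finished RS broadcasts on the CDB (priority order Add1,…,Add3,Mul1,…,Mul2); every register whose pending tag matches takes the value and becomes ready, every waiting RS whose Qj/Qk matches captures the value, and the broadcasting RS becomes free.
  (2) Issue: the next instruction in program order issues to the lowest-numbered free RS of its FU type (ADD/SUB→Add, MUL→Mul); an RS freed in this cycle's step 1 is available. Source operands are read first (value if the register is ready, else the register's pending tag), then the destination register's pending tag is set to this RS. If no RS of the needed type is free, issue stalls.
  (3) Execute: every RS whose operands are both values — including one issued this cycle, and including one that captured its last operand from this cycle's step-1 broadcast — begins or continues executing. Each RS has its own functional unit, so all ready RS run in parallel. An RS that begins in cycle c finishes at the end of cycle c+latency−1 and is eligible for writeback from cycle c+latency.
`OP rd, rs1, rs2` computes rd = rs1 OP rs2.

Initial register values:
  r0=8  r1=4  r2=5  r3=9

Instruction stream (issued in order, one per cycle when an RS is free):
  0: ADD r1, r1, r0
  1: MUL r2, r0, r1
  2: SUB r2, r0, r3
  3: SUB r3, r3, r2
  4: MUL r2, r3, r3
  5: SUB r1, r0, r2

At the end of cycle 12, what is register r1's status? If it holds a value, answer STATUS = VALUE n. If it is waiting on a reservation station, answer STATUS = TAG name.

c1: issue ADD r1<-Add1 | r0:8,r1:Add1,r2:5,r3:9
c2: issue MUL r2<-Mul1 | r0:8,r1:Add1,r2:Mul1,r3:9
c3: issue SUB r2<-Add2 | r0:8,r1:Add1,r2:Add2,r3:9
c4: CDB Add1=12; issue SUB r3<-Add1 | r0:8,r1:12,r2:Add2,r3:Add1
c5: issue MUL r2<-Mul2 | r0:8,r1:12,r2:Mul2,r3:Add1
c6: CDB Add2=-1; issue SUB r1<-Add2 | r0:8,r1:Add2,r2:Mul2,r3:Add1
c7: - | r0:8,r1:Add2,r2:Mul2,r3:Add1
c8: - | r0:8,r1:Add2,r2:Mul2,r3:Add1
c9: CDB Add1=10 | r0:8,r1:Add2,r2:Mul2,r3:10
c10: CDB Mul1=96 | r0:8,r1:Add2,r2:Mul2,r3:10
c11: - | r0:8,r1:Add2,r2:Mul2,r3:10
c12: - | r0:8,r1:Add2,r2:Mul2,r3:10

STATUS = TAG Add2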